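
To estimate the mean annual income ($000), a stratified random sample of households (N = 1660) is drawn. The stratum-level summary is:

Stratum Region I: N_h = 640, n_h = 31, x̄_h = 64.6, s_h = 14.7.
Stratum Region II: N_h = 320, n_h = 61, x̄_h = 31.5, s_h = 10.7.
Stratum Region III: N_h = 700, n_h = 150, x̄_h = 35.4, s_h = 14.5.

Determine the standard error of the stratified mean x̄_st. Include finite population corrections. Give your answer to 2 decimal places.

V̂(x̄_st) = Σ W_h² (1 − n_h/N_h) s_h²/n_h, with W_h = N_h/N and N = 1660:
  stratum Region I: (640/1660)²·(1 − 31/640)·14.7²/31 = 0.985948
  stratum Region II: (320/1660)²·(1 − 61/320)·10.7²/61 = 0.056451
  stratum Region III: (700/1660)²·(1 − 150/700)·14.5²/150 = 0.195835
V̂(x̄_st) = 1.23823
SE(x̄_st) = √1.23823 = 1.11276

SE(x̄_st) ≈ 1.11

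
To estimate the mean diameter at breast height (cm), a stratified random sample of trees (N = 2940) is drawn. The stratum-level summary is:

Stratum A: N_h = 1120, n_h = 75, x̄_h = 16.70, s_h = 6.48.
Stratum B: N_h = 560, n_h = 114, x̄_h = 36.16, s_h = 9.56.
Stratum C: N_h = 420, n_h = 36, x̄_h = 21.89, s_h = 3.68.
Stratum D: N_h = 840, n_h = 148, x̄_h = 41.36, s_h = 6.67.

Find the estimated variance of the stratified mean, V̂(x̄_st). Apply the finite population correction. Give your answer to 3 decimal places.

V̂(x̄_st) = Σ W_h² (1 − n_h/N_h) s_h²/n_h, with W_h = N_h/N and N = 2940:
  stratum A: (1120/2940)²·(1 − 75/1120)·6.48²/75 = 0.0758103
  stratum B: (560/2940)²·(1 − 114/560)·9.56²/114 = 0.0231654
  stratum C: (420/2940)²·(1 − 36/420)·3.68²/36 = 0.00701906
  stratum D: (840/2940)²·(1 − 148/840)·6.67²/148 = 0.0202153
V̂(x̄_st) = 0.12621

V̂(x̄_st) ≈ 0.126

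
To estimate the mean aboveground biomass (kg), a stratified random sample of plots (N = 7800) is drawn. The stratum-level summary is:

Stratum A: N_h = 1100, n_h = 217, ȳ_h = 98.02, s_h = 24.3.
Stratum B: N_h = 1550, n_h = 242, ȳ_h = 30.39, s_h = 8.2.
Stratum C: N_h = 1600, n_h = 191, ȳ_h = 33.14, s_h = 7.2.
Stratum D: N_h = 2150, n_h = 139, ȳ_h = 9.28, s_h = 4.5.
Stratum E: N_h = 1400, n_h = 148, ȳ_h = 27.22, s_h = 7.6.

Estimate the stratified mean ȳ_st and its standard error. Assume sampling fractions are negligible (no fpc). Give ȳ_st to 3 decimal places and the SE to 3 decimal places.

ȳ_st ≈ 34.104, SE ≈ 0.316

ȳ_st = Σ W_h ȳ_h = (1100·98.02 + 1550·30.39 + 1600·33.14 + 2150·9.28 + 1400·27.22)/7800 = 34.10391
V̂(ȳ_st) = Σ W_h² s_h²/n_h, with W_h = N_h/N and N = 7800:
  stratum A: (1100/7800)²·24.3²/217 = 0.0541189
  stratum B: (1550/7800)²·8.2²/242 = 0.010972
  stratum C: (1600/7800)²·7.2²/191 = 0.0114204
  stratum D: (2150/7800)²·4.5²/139 = 0.0110687
  stratum E: (1400/7800)²·7.6²/148 = 0.0125728
V̂(ȳ_st) = 0.100153
SE(ȳ_st) = √0.100153 = 0.316469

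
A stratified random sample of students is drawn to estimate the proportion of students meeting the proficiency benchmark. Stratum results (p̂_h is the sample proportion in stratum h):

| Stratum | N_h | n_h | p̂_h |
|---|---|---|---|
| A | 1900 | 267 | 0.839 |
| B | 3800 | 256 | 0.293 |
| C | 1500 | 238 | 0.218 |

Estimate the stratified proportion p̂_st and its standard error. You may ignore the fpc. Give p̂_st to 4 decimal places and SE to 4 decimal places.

p̂_st ≈ 0.4215, SE ≈ 0.0171

N = 7200; stratum weights W_h = N_h/N.
p̂_st = Σ W_h p̂_h = (1900·0.839 + 3800·0.293 + 1500·0.218)/7200 = 0.42146
V̂(p̂_st) = Σ W_h² p̂_h(1−p̂_h)/(n_h−1):
  stratum A: (1900/7200)²·0.839·0.161/266 = 3.53629e-05
  stratum B: (3800/7200)²·0.293·0.707/255 = 0.000226282
  stratum C: (1500/7200)²·0.218·0.782/237 = 3.122e-05
V̂(p̂_st) = 0.000292864; SE = √V̂ = 0.0171133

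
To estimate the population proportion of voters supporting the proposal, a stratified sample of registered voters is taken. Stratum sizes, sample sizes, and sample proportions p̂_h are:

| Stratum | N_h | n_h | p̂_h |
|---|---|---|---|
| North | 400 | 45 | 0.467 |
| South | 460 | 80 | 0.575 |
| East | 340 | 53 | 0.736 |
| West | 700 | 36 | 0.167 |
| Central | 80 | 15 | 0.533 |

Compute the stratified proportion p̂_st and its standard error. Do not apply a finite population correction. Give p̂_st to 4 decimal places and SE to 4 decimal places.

N = 1980; stratum weights W_h = N_h/N.
p̂_st = Σ W_h p̂_h = (400·0.467 + 460·0.575 + 340·0.736 + 700·0.167 + 80·0.533)/1980 = 0.43489
V̂(p̂_st) = Σ W_h² p̂_h(1−p̂_h)/(n_h−1):
  stratum North: (400/1980)²·0.467·0.533/44 = 0.000230877
  stratum South: (460/1980)²·0.575·0.425/79 = 0.000166961
  stratum East: (340/1980)²·0.736·0.264/52 = 0.000110181
  stratum West: (700/1980)²·0.167·0.833/35 = 0.000496774
  stratum Central: (80/1980)²·0.533·0.467/14 = 2.90246e-05
V̂(p̂_st) = 0.00103382; SE = √V̂ = 0.032153

p̂_st ≈ 0.4349, SE ≈ 0.0322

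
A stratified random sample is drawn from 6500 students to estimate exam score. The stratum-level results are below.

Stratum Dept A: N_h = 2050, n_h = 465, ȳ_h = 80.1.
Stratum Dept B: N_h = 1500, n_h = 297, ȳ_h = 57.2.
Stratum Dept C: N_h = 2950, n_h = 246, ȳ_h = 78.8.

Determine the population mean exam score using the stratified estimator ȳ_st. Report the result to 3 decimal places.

N = Σ N_h = 6500. Stratum weights W_h = N_h/N.
ȳ_st = (2050·80.1 + 1500·57.2 + 2950·78.8) / 6500 = 74.22538

ȳ_st ≈ 74.225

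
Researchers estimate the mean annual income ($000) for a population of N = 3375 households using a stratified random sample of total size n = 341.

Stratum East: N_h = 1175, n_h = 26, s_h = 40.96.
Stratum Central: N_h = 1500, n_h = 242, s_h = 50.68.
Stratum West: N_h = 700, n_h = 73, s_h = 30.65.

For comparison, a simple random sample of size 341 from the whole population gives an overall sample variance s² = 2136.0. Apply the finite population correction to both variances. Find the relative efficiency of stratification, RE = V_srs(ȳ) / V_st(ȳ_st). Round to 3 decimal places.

RE ≈ 0.569

V̂(ȳ_st) = Σ W_h² (1 − n_h/N_h) s_h²/n_h, with W_h = N_h/N and N = 3375:
  stratum East: (1175/3375)²·(1 − 26/1175)·40.96²/26 = 7.64816
  stratum Central: (1500/3375)²·(1 − 242/1500)·50.68²/242 = 1.75826
  stratum West: (700/3375)²·(1 − 73/700)·30.65²/73 = 0.495857
V_st = 9.90227
V_srs = (1 − 341/3375)·2136.0/341 = 5.63104
Relative efficiency = V_srs / V_st = 5.63104/9.90227 = 0.5687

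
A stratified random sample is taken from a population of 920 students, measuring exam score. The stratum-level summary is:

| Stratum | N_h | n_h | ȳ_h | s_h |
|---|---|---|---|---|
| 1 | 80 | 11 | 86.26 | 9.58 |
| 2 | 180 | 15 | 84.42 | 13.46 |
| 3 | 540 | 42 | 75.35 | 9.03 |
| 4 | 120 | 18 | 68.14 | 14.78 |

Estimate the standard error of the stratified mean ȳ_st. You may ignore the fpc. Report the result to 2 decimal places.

SE(ȳ_st) ≈ 1.18

V̂(ȳ_st) = Σ W_h² s_h²/n_h, with W_h = N_h/N and N = 920:
  stratum 1: (80/920)²·9.58²/11 = 0.0630874
  stratum 2: (180/920)²·13.46²/15 = 0.462347
  stratum 3: (540/920)²·9.03²/42 = 0.668864
  stratum 4: (120/920)²·14.78²/18 = 0.206473
V̂(ȳ_st) = 1.40077
SE(ȳ_st) = √1.40077 = 1.18354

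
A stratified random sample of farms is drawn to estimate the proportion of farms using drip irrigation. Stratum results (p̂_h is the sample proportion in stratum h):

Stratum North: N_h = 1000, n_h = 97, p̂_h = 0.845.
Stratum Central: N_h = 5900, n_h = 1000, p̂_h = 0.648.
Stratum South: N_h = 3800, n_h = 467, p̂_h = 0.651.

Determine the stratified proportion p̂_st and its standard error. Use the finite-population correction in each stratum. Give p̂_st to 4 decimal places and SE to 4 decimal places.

p̂_st ≈ 0.6675, SE ≈ 0.0111

N = 10700; stratum weights W_h = N_h/N.
p̂_st = Σ W_h p̂_h = (1000·0.845 + 5900·0.648 + 3800·0.651)/10700 = 0.66748
V̂(p̂_st) = Σ W_h² (1 − n_h/N_h) p̂_h(1−p̂_h)/(n_h−1):
  stratum North: (1000/10700)²·(1 − 97/1000)·0.845·0.155/96 = 1.07606e-05
  stratum Central: (5900/10700)²·(1 − 1000/5900)·0.648·0.352/999 = 5.76544e-05
  stratum South: (3800/10700)²·(1 − 467/3800)·0.651·0.349/466 = 5.39351e-05
V̂(p̂_st) = 0.00012235; SE = √V̂ = 0.0110612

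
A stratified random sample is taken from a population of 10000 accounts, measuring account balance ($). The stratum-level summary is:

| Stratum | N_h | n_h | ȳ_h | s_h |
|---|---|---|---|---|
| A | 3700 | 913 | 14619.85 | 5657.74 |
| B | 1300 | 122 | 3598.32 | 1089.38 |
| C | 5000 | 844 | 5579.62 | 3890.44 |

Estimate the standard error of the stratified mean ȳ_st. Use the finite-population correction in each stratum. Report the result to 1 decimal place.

V̂(ȳ_st) = Σ W_h² (1 − n_h/N_h) s_h²/n_h, with W_h = N_h/N and N = 10000:
  stratum A: (3700/10000)²·(1 − 913/3700)·5657.74²/913 = 3615.38
  stratum B: (1300/10000)²·(1 − 122/1300)·1089.38²/122 = 148.966
  stratum C: (5000/10000)²·(1 − 844/5000)·3890.44²/844 = 3726.49
V̂(ȳ_st) = 7490.84
SE(ȳ_st) = √7490.84 = 86.5496

SE(ȳ_st) ≈ 86.5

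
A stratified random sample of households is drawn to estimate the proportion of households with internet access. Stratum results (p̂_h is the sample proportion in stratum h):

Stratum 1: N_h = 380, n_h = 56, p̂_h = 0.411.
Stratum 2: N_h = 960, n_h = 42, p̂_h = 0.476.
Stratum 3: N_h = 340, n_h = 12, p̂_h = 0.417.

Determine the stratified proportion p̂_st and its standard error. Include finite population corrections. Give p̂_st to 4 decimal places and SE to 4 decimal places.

N = 1680; stratum weights W_h = N_h/N.
p̂_st = Σ W_h p̂_h = (380·0.411 + 960·0.476 + 340·0.417)/1680 = 0.44936
V̂(p̂_st) = Σ W_h² (1 − n_h/N_h) p̂_h(1−p̂_h)/(n_h−1):
  stratum 1: (380/1680)²·(1 − 56/380)·0.411·0.589/55 = 0.000192001
  stratum 2: (960/1680)²·(1 − 42/960)·0.476·0.524/41 = 0.00189955
  stratum 3: (340/1680)²·(1 − 12/340)·0.417·0.583/11 = 0.000873265
V̂(p̂_st) = 0.00296481; SE = √V̂ = 0.0544501

p̂_st ≈ 0.4494, SE ≈ 0.0545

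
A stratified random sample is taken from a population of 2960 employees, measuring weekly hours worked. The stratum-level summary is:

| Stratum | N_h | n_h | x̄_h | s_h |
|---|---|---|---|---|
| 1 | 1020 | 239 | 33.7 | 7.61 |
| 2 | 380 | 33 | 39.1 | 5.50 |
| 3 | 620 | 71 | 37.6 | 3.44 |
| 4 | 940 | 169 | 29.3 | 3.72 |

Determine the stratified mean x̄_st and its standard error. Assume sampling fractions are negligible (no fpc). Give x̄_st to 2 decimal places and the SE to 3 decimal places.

x̄_st ≈ 33.81, SE ≈ 0.244

x̄_st = Σ W_h x̄_h = (1020·33.7 + 380·39.1 + 620·37.6 + 940·29.3)/2960 = 33.81284
V̂(x̄_st) = Σ W_h² s_h²/n_h, with W_h = N_h/N and N = 2960:
  stratum 1: (1020/2960)²·7.61²/239 = 0.0287732
  stratum 2: (380/2960)²·5.50²/33 = 0.0151076
  stratum 3: (620/2960)²·3.44²/71 = 0.00731238
  stratum 4: (940/2960)²·3.72²/169 = 0.00825794
V̂(x̄_st) = 0.0594511
SE(x̄_st) = √0.0594511 = 0.243826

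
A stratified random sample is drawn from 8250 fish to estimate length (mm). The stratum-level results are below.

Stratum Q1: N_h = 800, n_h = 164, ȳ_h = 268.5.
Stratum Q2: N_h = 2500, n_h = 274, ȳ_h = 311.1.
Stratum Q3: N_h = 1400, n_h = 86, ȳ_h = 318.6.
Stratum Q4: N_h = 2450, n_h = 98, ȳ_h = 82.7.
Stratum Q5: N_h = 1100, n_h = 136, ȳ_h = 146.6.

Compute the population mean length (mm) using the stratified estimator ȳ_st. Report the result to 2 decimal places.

ȳ_st ≈ 218.48

N = Σ N_h = 8250. Stratum weights W_h = N_h/N.
ȳ_st = (800·268.5 + 2500·311.1 + 1400·318.6 + 2450·82.7 + 1100·146.6) / 8250 = 218.4806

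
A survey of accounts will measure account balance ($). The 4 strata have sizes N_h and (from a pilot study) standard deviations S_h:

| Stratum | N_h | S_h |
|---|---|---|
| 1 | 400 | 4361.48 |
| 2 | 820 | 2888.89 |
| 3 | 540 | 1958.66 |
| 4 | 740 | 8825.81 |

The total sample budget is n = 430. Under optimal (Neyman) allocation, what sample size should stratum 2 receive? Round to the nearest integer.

87

Neyman allocation: n_h = n · N_h S_h / Σ N_i S_i, with n = 430.
  stratum 1: N_h·S_h = 400·4361.48 = 1744592.00
  stratum 2: N_h·S_h = 820·2888.89 = 2368889.80
  stratum 3: N_h·S_h = 540·1958.66 = 1057676.40
  stratum 4: N_h·S_h = 740·8825.81 = 6531099.40
Σ N_h S_h = 11702257.60
n for stratum 2 = 430·2368889.80/11702257.60 = 87.045 → 87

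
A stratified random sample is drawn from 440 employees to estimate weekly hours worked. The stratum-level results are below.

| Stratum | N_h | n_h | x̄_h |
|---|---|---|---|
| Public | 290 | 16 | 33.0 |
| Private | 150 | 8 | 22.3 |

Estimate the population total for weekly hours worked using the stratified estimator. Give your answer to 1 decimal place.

τ̂_st ≈ 12915.0

τ̂_st = Σ N_h x̄_h = 290·33.0 + 150·22.3 = 12915.0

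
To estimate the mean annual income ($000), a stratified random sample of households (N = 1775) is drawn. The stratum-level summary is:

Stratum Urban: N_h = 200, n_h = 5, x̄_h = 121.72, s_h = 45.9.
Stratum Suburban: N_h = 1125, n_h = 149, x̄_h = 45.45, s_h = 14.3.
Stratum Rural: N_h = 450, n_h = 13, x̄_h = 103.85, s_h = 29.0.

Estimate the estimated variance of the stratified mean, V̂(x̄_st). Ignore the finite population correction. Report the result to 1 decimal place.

V̂(x̄_st) ≈ 10.1

V̂(x̄_st) = Σ W_h² s_h²/n_h, with W_h = N_h/N and N = 1775:
  stratum Urban: (200/1775)²·45.9²/5 = 5.34957
  stratum Suburban: (1125/1775)²·14.3²/149 = 0.551308
  stratum Rural: (450/1775)²·29.0²/13 = 4.15797
V̂(x̄_st) = 10.0588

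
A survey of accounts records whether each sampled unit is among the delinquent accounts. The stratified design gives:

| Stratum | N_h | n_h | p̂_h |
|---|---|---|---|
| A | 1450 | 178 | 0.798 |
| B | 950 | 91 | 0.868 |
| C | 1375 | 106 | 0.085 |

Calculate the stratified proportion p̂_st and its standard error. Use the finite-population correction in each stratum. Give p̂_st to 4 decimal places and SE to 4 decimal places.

p̂_st ≈ 0.5559, SE ≈ 0.0168

N = 3775; stratum weights W_h = N_h/N.
p̂_st = Σ W_h p̂_h = (1450·0.798 + 950·0.868 + 1375·0.085)/3775 = 0.55591
V̂(p̂_st) = Σ W_h² (1 − n_h/N_h) p̂_h(1−p̂_h)/(n_h−1):
  stratum A: (1450/3775)²·(1 − 178/1450)·0.798·0.202/177 = 0.00011787
  stratum B: (950/3775)²·(1 − 91/950)·0.868·0.132/90 = 7.29011e-05
  stratum C: (1375/3775)²·(1 − 106/1375)·0.085·0.915/105 = 9.06945e-05
V̂(p̂_st) = 0.000281465; SE = √V̂ = 0.0167769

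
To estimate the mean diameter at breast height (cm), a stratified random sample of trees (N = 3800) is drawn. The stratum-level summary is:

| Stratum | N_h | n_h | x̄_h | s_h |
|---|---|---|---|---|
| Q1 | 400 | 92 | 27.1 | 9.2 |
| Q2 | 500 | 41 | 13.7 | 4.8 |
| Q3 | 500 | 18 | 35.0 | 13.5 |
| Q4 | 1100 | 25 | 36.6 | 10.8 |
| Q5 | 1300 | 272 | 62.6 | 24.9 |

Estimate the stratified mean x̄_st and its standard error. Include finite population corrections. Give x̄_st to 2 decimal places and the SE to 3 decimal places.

x̄_st = Σ W_h x̄_h = (400·27.1 + 500·13.7 + 500·35.0 + 1100·36.6 + 1300·62.6)/3800 = 41.27105
V̂(x̄_st) = Σ W_h² (1 − n_h/N_h) s_h²/n_h, with W_h = N_h/N and N = 3800:
  stratum Q1: (400/3800)²·(1 − 92/400)·9.2²/92 = 0.00784931
  stratum Q2: (500/3800)²·(1 − 41/500)·4.8²/41 = 0.00893129
  stratum Q3: (500/3800)²·(1 − 18/500)·13.5²/18 = 0.168984
  stratum Q4: (1100/3800)²·(1 − 25/1100)·10.8²/25 = 0.382069
  stratum Q5: (1300/3800)²·(1 − 272/1300)·24.9²/272 = 0.210959
V̂(x̄_st) = 0.778793
SE(x̄_st) = √0.778793 = 0.882492

x̄_st ≈ 41.27, SE ≈ 0.882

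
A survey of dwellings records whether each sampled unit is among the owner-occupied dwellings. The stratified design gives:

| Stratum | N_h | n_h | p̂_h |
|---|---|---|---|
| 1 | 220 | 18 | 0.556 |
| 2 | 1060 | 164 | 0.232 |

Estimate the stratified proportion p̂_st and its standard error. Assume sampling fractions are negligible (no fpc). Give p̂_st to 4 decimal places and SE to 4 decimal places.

N = 1280; stratum weights W_h = N_h/N.
p̂_st = Σ W_h p̂_h = (220·0.556 + 1060·0.232)/1280 = 0.28769
V̂(p̂_st) = Σ W_h² p̂_h(1−p̂_h)/(n_h−1):
  stratum 1: (220/1280)²·0.556·0.444/17 = 0.000428977
  stratum 2: (1060/1280)²·0.232·0.768/163 = 0.000749641
V̂(p̂_st) = 0.00117862; SE = √V̂ = 0.034331

p̂_st ≈ 0.2877, SE ≈ 0.0343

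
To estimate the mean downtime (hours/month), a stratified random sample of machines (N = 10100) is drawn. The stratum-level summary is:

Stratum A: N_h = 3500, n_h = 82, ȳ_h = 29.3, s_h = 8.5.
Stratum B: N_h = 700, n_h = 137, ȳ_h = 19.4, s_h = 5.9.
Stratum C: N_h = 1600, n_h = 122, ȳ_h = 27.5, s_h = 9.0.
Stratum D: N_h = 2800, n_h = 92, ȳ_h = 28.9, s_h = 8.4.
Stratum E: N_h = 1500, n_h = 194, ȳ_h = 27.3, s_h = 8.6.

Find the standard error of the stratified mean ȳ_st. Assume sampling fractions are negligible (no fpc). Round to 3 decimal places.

SE(ȳ_st) ≈ 0.437

V̂(ȳ_st) = Σ W_h² s_h²/n_h, with W_h = N_h/N and N = 10100:
  stratum A: (3500/10100)²·8.5²/82 = 0.105808
  stratum B: (700/10100)²·5.9²/137 = 0.0012205
  stratum C: (1600/10100)²·9.0²/122 = 0.0166618
  stratum D: (2800/10100)²·8.4²/92 = 0.0589446
  stratum E: (1500/10100)²·8.6²/194 = 0.00840882
V̂(ȳ_st) = 0.191043
SE(ȳ_st) = √0.191043 = 0.437085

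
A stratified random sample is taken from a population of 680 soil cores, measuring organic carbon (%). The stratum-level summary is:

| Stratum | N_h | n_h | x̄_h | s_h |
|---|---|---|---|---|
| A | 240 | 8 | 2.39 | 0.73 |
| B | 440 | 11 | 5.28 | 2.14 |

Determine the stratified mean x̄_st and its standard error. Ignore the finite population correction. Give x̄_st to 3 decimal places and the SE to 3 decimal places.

x̄_st ≈ 4.260, SE ≈ 0.427

x̄_st = Σ W_h x̄_h = (240·2.39 + 440·5.28)/680 = 4.26000
V̂(x̄_st) = Σ W_h² s_h²/n_h, with W_h = N_h/N and N = 680:
  stratum A: (240/680)²·0.73²/8 = 0.00829775
  stratum B: (440/680)²·2.14²/11 = 0.17431
V̂(x̄_st) = 0.182608
SE(x̄_st) = √0.182608 = 0.427326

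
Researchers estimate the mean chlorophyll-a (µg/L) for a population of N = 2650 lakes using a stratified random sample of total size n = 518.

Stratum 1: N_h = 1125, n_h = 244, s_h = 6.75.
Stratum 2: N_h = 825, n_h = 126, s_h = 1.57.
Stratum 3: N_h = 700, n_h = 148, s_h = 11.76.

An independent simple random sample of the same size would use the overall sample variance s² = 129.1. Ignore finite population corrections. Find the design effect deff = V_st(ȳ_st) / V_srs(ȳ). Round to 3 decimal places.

deff ≈ 0.404

V̂(ȳ_st) = Σ W_h² s_h²/n_h, with W_h = N_h/N and N = 2650:
  stratum 1: (1125/2650)²·6.75²/244 = 0.0336536
  stratum 2: (825/2650)²·1.57²/126 = 0.00189603
  stratum 3: (700/2650)²·11.76²/148 = 0.0652015
V_st = 0.100751
V_srs = s²/n = 129.1/518 = 0.249228
deff = V_st / V_srs = 0.100751/0.249228 = 0.4043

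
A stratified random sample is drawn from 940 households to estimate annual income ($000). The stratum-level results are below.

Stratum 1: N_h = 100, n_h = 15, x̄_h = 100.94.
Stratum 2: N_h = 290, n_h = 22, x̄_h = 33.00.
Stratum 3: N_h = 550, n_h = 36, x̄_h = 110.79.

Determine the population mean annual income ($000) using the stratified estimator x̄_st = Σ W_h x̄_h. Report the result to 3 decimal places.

N = Σ N_h = 940. Stratum weights W_h = N_h/N.
x̄_st = (100·100.94 + 290·33.00 + 550·110.79) / 940 = 85.74309

x̄_st ≈ 85.743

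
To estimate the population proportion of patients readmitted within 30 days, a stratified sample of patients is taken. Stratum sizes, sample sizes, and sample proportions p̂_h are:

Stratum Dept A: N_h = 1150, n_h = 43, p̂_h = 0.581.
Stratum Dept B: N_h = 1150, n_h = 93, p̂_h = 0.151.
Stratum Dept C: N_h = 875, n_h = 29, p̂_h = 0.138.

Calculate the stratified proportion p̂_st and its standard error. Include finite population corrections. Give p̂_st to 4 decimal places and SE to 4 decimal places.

N = 3175; stratum weights W_h = N_h/N.
p̂_st = Σ W_h p̂_h = (1150·0.581 + 1150·0.151 + 875·0.138)/3175 = 0.30317
V̂(p̂_st) = Σ W_h² (1 − n_h/N_h) p̂_h(1−p̂_h)/(n_h−1):
  stratum Dept A: (1150/3175)²·(1 − 43/1150)·0.581·0.419/42 = 0.000731979
  stratum Dept B: (1150/3175)²·(1 − 93/1150)·0.151·0.849/92 = 0.000168028
  stratum Dept C: (875/3175)²·(1 − 29/875)·0.138·0.862/28 = 0.000311975
V̂(p̂_st) = 0.00121198; SE = √V̂ = 0.0348135

p̂_st ≈ 0.3032, SE ≈ 0.0348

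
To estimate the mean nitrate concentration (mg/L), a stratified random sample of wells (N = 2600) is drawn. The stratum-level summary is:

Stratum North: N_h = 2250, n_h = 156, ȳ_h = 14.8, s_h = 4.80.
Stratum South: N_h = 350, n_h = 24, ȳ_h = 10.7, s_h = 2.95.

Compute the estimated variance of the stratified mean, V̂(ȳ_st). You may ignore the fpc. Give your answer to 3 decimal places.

V̂(ȳ_st) = Σ W_h² s_h²/n_h, with W_h = N_h/N and N = 2600:
  stratum North: (2250/2600)²·4.80²/156 = 0.110605
  stratum South: (350/2600)²·2.95²/24 = 0.00657086
V̂(ȳ_st) = 0.117176

V̂(ȳ_st) ≈ 0.117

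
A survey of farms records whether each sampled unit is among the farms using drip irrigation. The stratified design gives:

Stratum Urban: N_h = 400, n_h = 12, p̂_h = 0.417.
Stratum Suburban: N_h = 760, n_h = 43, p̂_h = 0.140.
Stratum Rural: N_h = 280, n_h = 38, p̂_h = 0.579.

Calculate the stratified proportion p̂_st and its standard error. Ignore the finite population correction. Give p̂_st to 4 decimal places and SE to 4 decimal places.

N = 1440; stratum weights W_h = N_h/N.
p̂_st = Σ W_h p̂_h = (400·0.417 + 760·0.140 + 280·0.579)/1440 = 0.30231
V̂(p̂_st) = Σ W_h² p̂_h(1−p̂_h)/(n_h−1):
  stratum Urban: (400/1440)²·0.417·0.583/11 = 0.00170532
  stratum Suburban: (760/1440)²·0.140·0.860/42 = 0.000798508
  stratum Rural: (280/1440)²·0.579·0.421/37 = 0.000249086
V̂(p̂_st) = 0.00275292; SE = √V̂ = 0.0524683

p̂_st ≈ 0.3023, SE ≈ 0.0525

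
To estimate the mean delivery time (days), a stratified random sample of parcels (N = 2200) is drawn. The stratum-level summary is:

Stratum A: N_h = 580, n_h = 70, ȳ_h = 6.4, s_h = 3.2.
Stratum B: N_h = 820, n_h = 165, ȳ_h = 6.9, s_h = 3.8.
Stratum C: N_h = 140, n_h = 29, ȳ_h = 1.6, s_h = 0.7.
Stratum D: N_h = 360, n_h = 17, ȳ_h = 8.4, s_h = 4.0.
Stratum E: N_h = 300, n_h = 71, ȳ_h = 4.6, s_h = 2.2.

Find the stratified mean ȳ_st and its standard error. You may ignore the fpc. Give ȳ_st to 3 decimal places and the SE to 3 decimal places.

ȳ_st = Σ W_h ȳ_h = (580·6.4 + 820·6.9 + 140·1.6 + 360·8.4 + 300·4.6)/2200 = 6.36273
V̂(ȳ_st) = Σ W_h² s_h²/n_h, with W_h = N_h/N and N = 2200:
  stratum A: (580/2200)²·3.2²/70 = 0.0101675
  stratum B: (820/2200)²·3.8²/165 = 0.0121581
  stratum C: (140/2200)²·0.7²/29 = 6.84241e-05
  stratum D: (360/2200)²·4.0²/17 = 0.0252018
  stratum E: (300/2200)²·2.2²/71 = 0.00126761
V̂(ȳ_st) = 0.0488633
SE(ȳ_st) = √0.0488633 = 0.221051

ȳ_st ≈ 6.363, SE ≈ 0.221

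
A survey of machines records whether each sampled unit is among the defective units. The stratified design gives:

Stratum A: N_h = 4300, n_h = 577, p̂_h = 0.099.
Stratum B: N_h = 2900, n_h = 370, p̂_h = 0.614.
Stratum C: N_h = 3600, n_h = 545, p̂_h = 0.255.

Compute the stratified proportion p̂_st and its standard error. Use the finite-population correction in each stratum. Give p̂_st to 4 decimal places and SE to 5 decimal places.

N = 10800; stratum weights W_h = N_h/N.
p̂_st = Σ W_h p̂_h = (4300·0.099 + 2900·0.614 + 3600·0.255)/10800 = 0.28929
V̂(p̂_st) = Σ W_h² (1 − n_h/N_h) p̂_h(1−p̂_h)/(n_h−1):
  stratum A: (4300/10800)²·(1 − 577/4300)·0.099·0.901/576 = 2.12545e-05
  stratum B: (2900/10800)²·(1 − 370/2900)·0.614·0.386/369 = 4.04018e-05
  stratum C: (3600/10800)²·(1 − 545/3600)·0.255·0.745/544 = 3.29279e-05
V̂(p̂_st) = 9.45842e-05; SE = √V̂ = 0.00972544

p̂_st ≈ 0.2893, SE ≈ 0.00973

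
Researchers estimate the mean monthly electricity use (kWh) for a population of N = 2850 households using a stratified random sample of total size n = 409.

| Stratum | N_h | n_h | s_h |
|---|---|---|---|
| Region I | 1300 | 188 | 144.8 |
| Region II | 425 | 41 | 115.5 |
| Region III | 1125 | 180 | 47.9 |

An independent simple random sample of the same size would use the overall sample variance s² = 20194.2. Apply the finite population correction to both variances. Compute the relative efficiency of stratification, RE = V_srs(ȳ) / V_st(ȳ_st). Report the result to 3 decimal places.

V̂(ȳ_st) = Σ W_h² (1 − n_h/N_h) s_h²/n_h, with W_h = N_h/N and N = 2850:
  stratum Region I: (1300/2850)²·(1 − 188/1300)·144.8²/188 = 19.849
  stratum Region II: (425/2850)²·(1 − 41/425)·115.5²/41 = 6.53748
  stratum Region III: (1125/2850)²·(1 − 180/1125)·47.9²/180 = 1.66837
V_st = 28.0548
V_srs = (1 − 409/2850)·20194.2/409 = 42.2889
Relative efficiency = V_srs / V_st = 42.2889/28.0548 = 1.5074

RE ≈ 1.507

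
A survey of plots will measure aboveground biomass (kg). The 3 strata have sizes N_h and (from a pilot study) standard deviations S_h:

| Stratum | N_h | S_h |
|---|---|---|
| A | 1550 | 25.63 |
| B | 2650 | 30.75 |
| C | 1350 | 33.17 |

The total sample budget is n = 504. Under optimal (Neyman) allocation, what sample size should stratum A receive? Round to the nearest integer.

121

Neyman allocation: n_h = n · N_h S_h / Σ N_i S_i, with n = 504.
  stratum A: N_h·S_h = 1550·25.63 = 39726.50
  stratum B: N_h·S_h = 2650·30.75 = 81487.50
  stratum C: N_h·S_h = 1350·33.17 = 44779.50
Σ N_h S_h = 165993.50
n for stratum A = 504·39726.50/165993.50 = 120.620 → 121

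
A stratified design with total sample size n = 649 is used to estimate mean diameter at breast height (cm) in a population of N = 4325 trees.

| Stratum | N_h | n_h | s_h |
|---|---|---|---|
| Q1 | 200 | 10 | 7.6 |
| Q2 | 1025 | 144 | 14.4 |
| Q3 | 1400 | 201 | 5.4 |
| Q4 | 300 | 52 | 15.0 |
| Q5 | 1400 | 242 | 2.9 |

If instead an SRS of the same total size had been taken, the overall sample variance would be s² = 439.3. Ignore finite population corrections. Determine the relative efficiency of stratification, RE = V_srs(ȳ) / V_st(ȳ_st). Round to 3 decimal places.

RE ≈ 5.094

V̂(ȳ_st) = Σ W_h² s_h²/n_h, with W_h = N_h/N and N = 4325:
  stratum Q1: (200/4325)²·7.6²/10 = 0.0123514
  stratum Q2: (1025/4325)²·14.4²/144 = 0.0808794
  stratum Q3: (1400/4325)²·5.4²/201 = 0.0152011
  stratum Q4: (300/4325)²·15.0²/52 = 0.0208185
  stratum Q5: (1400/4325)²·2.9²/242 = 0.00364137
V_st = 0.132892
V_srs = s²/n = 439.3/649 = 0.676888
Relative efficiency = V_srs / V_st = 0.676888/0.132892 = 5.0935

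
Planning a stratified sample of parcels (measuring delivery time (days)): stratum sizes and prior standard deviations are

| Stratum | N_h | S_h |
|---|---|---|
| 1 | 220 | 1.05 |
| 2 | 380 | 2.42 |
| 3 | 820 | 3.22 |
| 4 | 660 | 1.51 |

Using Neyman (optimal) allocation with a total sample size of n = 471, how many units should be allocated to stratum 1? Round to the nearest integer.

Neyman allocation: n_h = n · N_h S_h / Σ N_i S_i, with n = 471.
  stratum 1: N_h·S_h = 220·1.05 = 231.00
  stratum 2: N_h·S_h = 380·2.42 = 919.60
  stratum 3: N_h·S_h = 820·3.22 = 2640.40
  stratum 4: N_h·S_h = 660·1.51 = 996.60
Σ N_h S_h = 4787.60
n for stratum 1 = 471·231.00/4787.60 = 22.726 → 23

23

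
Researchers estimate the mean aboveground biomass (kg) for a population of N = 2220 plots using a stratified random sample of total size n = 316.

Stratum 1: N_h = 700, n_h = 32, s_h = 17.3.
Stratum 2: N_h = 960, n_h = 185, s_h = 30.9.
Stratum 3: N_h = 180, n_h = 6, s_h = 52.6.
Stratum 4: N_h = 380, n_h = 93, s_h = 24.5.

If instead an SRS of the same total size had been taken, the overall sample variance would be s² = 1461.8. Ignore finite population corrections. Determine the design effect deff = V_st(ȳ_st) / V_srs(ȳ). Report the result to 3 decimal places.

deff ≈ 1.106

V̂(ȳ_st) = Σ W_h² s_h²/n_h, with W_h = N_h/N and N = 2220:
  stratum 1: (700/2220)²·17.3²/32 = 0.929892
  stratum 2: (960/2220)²·30.9²/185 = 0.965121
  stratum 3: (180/2220)²·52.6²/6 = 3.03151
  stratum 4: (380/2220)²·24.5²/93 = 0.189108
V_st = 5.11563
V_srs = s²/n = 1461.8/316 = 4.62595
deff = V_st / V_srs = 5.11563/4.62595 = 1.1059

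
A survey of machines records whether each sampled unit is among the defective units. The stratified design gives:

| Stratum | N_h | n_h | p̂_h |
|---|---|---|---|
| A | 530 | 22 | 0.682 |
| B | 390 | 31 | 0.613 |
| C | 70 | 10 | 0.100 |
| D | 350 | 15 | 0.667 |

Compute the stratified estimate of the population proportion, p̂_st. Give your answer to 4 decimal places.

p̂_st ≈ 0.6276

N = 1340; stratum weights W_h = N_h/N.
p̂_st = Σ W_h p̂_h = (530·0.682 + 390·0.613 + 70·0.100 + 350·0.667)/1340 = 0.62760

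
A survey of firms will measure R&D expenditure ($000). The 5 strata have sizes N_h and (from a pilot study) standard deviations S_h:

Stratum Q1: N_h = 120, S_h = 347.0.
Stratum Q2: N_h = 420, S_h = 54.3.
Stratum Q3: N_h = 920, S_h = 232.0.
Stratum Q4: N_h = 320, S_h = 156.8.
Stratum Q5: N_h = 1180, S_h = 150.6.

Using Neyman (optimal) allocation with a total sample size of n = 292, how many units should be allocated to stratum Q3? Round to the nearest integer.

Neyman allocation: n_h = n · N_h S_h / Σ N_i S_i, with n = 292.
  stratum Q1: N_h·S_h = 120·347.0 = 41640.00
  stratum Q2: N_h·S_h = 420·54.3 = 22806.00
  stratum Q3: N_h·S_h = 920·232.0 = 213440.00
  stratum Q4: N_h·S_h = 320·156.8 = 50176.00
  stratum Q5: N_h·S_h = 1180·150.6 = 177708.00
Σ N_h S_h = 505770.00
n for stratum Q3 = 292·213440.00/505770.00 = 123.227 → 123

123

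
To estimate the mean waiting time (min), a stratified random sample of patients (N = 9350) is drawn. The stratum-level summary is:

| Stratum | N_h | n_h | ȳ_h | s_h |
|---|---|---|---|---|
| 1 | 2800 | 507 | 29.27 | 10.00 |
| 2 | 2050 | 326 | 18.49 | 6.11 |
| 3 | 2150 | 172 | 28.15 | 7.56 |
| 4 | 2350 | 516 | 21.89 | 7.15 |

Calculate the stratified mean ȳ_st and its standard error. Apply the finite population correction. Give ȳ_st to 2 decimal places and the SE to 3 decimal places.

ȳ_st ≈ 24.79, SE ≈ 0.200

ȳ_st = Σ W_h ȳ_h = (2800·29.27 + 2050·18.49 + 2150·28.15 + 2350·21.89)/9350 = 24.79406
V̂(ȳ_st) = Σ W_h² (1 − n_h/N_h) s_h²/n_h, with W_h = N_h/N and N = 9350:
  stratum 1: (2800/9350)²·(1 − 507/2800)·10.00²/507 = 0.0144854
  stratum 2: (2050/9350)²·(1 − 326/2050)·6.11²/326 = 0.00462949
  stratum 3: (2150/9350)²·(1 − 172/2150)·7.56²/172 = 0.0161643
  stratum 4: (2350/9350)²·(1 − 516/2350)·7.15²/516 = 0.00488435
V̂(ȳ_st) = 0.0401635
SE(ȳ_st) = √0.0401635 = 0.200408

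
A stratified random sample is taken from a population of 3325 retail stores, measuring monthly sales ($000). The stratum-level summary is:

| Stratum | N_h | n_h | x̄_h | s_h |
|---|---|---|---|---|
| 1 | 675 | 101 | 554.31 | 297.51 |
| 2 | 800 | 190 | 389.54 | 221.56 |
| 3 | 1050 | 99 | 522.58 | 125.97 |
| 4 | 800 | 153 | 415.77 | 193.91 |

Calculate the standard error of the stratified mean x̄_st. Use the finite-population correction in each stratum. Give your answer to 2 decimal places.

SE(x̄_st) ≈ 8.25

V̂(x̄_st) = Σ W_h² (1 − n_h/N_h) s_h²/n_h, with W_h = N_h/N and N = 3325:
  stratum 1: (675/3325)²·(1 − 101/675)·297.51²/101 = 30.7124
  stratum 2: (800/3325)²·(1 − 190/800)·221.56²/190 = 11.4042
  stratum 3: (1050/3325)²·(1 − 99/1050)·125.97²/99 = 14.4772
  stratum 4: (800/3325)²·(1 − 153/800)·193.91²/153 = 11.5059
V̂(x̄_st) = 68.0998
SE(x̄_st) = √68.0998 = 8.25226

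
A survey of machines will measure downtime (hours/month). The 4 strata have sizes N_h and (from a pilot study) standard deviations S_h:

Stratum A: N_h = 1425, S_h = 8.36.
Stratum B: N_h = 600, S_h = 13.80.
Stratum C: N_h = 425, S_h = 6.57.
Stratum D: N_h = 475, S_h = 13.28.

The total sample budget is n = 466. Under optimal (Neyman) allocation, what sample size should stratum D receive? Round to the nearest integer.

Neyman allocation: n_h = n · N_h S_h / Σ N_i S_i, with n = 466.
  stratum A: N_h·S_h = 1425·8.36 = 11913.00
  stratum B: N_h·S_h = 600·13.80 = 8280.00
  stratum C: N_h·S_h = 425·6.57 = 2792.25
  stratum D: N_h·S_h = 475·13.28 = 6308.00
Σ N_h S_h = 29293.25
n for stratum D = 466·6308.00/29293.25 = 100.348 → 100

100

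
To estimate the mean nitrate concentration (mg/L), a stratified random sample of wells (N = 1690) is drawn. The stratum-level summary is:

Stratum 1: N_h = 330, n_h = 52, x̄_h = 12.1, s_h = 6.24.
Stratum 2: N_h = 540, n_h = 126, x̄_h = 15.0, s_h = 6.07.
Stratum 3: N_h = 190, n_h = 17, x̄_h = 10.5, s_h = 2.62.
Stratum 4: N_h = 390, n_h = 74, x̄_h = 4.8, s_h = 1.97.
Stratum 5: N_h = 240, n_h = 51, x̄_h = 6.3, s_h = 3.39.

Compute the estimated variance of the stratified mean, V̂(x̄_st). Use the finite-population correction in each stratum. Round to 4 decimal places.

V̂(x̄_st) = Σ W_h² (1 − n_h/N_h) s_h²/n_h, with W_h = N_h/N and N = 1690:
  stratum 1: (330/1690)²·(1 − 52/330)·6.24²/52 = 0.024052
  stratum 2: (540/1690)²·(1 − 126/540)·6.07²/126 = 0.022889
  stratum 3: (190/1690)²·(1 − 17/190)·2.62²/17 = 0.00464708
  stratum 4: (390/1690)²·(1 − 74/390)·1.97²/74 = 0.00226297
  stratum 5: (240/1690)²·(1 − 51/240)·3.39²/51 = 0.00357873
V̂(x̄_st) = 0.0574298

V̂(x̄_st) ≈ 0.0574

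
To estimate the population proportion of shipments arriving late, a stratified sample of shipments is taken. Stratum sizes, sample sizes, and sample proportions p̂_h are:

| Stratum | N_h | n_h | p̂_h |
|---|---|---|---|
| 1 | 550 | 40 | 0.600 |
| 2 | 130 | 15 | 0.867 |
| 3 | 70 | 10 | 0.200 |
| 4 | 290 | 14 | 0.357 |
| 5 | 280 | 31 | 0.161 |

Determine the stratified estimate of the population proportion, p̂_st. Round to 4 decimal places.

p̂_st ≈ 0.4586

N = 1320; stratum weights W_h = N_h/N.
p̂_st = Σ W_h p̂_h = (550·0.600 + 130·0.867 + 70·0.200 + 290·0.357 + 280·0.161)/1320 = 0.45858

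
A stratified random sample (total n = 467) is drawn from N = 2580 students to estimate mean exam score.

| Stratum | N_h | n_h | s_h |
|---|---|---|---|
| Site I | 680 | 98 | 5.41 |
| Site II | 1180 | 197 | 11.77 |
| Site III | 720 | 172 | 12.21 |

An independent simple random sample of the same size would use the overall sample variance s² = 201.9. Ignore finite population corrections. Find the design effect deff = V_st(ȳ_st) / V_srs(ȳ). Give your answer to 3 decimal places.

V̂(ȳ_st) = Σ W_h² s_h²/n_h, with W_h = N_h/N and N = 2580:
  stratum Site I: (680/2580)²·5.41²/98 = 0.0207466
  stratum Site II: (1180/2580)²·11.77²/197 = 0.1471
  stratum Site III: (720/2580)²·12.21²/172 = 0.0675038
V_st = 0.23535
V_srs = s²/n = 201.9/467 = 0.432334
deff = V_st / V_srs = 0.23535/0.432334 = 0.5444

deff ≈ 0.544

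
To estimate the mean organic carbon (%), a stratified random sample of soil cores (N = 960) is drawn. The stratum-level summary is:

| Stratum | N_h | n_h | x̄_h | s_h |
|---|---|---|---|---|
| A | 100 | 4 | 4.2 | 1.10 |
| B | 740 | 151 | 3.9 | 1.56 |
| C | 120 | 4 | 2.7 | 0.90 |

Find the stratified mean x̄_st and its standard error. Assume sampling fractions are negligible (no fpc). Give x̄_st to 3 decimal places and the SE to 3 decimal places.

x̄_st ≈ 3.781, SE ≈ 0.127

x̄_st = Σ W_h x̄_h = (100·4.2 + 740·3.9 + 120·2.7)/960 = 3.78125
V̂(x̄_st) = Σ W_h² s_h²/n_h, with W_h = N_h/N and N = 960:
  stratum A: (100/960)²·1.10²/4 = 0.00328234
  stratum B: (740/960)²·1.56²/151 = 0.0095762
  stratum C: (120/960)²·0.90²/4 = 0.00316406
V̂(x̄_st) = 0.0160226
SE(x̄_st) = √0.0160226 = 0.12658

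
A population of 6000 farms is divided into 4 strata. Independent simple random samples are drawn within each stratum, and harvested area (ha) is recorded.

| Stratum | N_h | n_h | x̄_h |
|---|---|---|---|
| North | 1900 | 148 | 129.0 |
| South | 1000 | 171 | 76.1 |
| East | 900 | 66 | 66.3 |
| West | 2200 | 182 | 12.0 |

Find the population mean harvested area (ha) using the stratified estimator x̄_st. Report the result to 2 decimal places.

N = Σ N_h = 6000. Stratum weights W_h = N_h/N.
x̄_st = (1900·129.0 + 1000·76.1 + 900·66.3 + 2200·12.0) / 6000 = 67.8783

x̄_st ≈ 67.88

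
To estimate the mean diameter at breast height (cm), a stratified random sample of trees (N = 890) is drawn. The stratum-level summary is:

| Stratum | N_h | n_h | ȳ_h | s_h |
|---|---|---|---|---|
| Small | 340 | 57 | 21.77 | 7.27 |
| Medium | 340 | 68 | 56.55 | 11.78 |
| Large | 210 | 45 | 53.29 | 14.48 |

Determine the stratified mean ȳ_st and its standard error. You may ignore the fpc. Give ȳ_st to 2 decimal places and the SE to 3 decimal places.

ȳ_st = Σ W_h ȳ_h = (340·21.77 + 340·56.55 + 210·53.29)/890 = 42.49404
V̂(ȳ_st) = Σ W_h² s_h²/n_h, with W_h = N_h/N and N = 890:
  stratum Small: (340/890)²·7.27²/57 = 0.135323
  stratum Medium: (340/890)²·11.78²/68 = 0.297824
  stratum Large: (210/890)²·14.48²/45 = 0.259408
V̂(ȳ_st) = 0.692555
SE(ȳ_st) = √0.692555 = 0.832199

ȳ_st ≈ 42.49, SE ≈ 0.832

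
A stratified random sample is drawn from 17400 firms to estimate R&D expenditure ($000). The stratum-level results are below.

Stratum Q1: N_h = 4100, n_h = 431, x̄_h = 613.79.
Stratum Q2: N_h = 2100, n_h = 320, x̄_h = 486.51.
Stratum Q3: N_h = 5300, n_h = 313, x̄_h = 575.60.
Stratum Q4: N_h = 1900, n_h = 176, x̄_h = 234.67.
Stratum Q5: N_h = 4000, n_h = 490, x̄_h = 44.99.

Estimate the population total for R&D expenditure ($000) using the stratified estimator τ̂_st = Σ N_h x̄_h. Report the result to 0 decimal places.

τ̂_st ≈ 7214723

τ̂_st = Σ N_h x̄_h = 4100·613.79 + 2100·486.51 + 5300·575.60 + 1900·234.67 + 4000·44.99 = 7214723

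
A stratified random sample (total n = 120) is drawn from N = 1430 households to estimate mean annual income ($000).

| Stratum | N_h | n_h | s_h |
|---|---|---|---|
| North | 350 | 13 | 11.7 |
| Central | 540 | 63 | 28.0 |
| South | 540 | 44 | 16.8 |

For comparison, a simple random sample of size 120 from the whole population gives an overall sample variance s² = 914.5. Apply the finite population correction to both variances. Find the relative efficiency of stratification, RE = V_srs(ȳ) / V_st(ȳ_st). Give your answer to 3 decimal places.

RE ≈ 2.315

V̂(ȳ_st) = Σ W_h² (1 − n_h/N_h) s_h²/n_h, with W_h = N_h/N and N = 1430:
  stratum North: (350/1430)²·(1 − 13/350)·11.7²/13 = 0.607371
  stratum Central: (540/1430)²·(1 − 63/540)·28.0²/63 = 1.56753
  stratum South: (540/1430)²·(1 − 44/540)·16.8²/44 = 0.840174
V_st = 3.01507
V_srs = (1 − 120/1430)·914.5/120 = 6.98132
Relative efficiency = V_srs / V_st = 6.98132/3.01507 = 2.3155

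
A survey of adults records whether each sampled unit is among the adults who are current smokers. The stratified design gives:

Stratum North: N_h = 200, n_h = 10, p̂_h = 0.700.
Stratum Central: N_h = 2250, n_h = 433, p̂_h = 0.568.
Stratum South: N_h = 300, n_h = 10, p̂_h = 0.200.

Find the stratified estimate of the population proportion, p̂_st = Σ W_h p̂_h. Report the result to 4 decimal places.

p̂_st ≈ 0.5375

N = 2750; stratum weights W_h = N_h/N.
p̂_st = Σ W_h p̂_h = (200·0.700 + 2250·0.568 + 300·0.200)/2750 = 0.53745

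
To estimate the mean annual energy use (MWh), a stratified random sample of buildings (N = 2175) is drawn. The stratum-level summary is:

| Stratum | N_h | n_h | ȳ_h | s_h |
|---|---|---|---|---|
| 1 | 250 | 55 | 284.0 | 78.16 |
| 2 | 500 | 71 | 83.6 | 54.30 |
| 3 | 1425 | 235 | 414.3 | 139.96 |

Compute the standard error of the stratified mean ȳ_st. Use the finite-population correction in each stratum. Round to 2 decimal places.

SE(ȳ_st) ≈ 5.74

V̂(ȳ_st) = Σ W_h² (1 − n_h/N_h) s_h²/n_h, with W_h = N_h/N and N = 2175:
  stratum 1: (250/2175)²·(1 − 55/250)·78.16²/55 = 1.14462
  stratum 2: (500/2175)²·(1 − 71/500)·54.30²/71 = 1.883
  stratum 3: (1425/2175)²·(1 − 235/1425)·139.96²/235 = 29.8802
V̂(ȳ_st) = 32.9078
SE(ȳ_st) = √32.9078 = 5.73653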